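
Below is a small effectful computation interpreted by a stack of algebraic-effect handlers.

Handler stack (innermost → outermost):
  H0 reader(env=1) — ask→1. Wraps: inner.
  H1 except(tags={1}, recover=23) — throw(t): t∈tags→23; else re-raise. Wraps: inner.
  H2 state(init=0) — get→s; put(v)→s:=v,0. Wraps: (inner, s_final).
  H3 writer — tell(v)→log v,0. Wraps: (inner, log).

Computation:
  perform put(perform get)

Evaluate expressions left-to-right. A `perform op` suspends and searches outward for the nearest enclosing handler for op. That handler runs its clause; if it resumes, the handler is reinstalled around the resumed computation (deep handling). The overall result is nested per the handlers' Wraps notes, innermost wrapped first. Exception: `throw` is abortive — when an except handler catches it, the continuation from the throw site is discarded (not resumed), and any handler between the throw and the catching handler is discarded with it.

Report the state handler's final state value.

Step-by-step:
get @ H2 ⇒ 0
put(0) @ H2 ⇒ s:=0
H0 returns 0
H1 returns 0
H2 returns (0, 0)
H3 returns ((0, 0), ())
= ((0, 0), ())

Answer: 0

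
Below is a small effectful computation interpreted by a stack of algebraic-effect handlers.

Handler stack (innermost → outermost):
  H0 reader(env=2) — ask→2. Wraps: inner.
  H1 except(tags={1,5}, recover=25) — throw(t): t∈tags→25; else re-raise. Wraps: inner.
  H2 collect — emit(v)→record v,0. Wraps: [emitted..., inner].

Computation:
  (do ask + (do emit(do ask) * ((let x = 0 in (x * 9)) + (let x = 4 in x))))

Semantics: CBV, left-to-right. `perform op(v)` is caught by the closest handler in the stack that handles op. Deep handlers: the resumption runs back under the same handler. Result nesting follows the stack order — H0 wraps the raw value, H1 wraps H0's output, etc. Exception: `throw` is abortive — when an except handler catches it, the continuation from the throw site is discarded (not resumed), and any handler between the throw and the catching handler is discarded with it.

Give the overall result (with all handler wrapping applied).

Answer: [2, 2]

Step-by-step:
ask @ H0 ⇒ 2
ask @ H0 ⇒ 2
emit(2) @ H2 ⇒ out+=2
H0 returns 2
H1 returns 2
H2 returns [2, 2]
= [2, 2]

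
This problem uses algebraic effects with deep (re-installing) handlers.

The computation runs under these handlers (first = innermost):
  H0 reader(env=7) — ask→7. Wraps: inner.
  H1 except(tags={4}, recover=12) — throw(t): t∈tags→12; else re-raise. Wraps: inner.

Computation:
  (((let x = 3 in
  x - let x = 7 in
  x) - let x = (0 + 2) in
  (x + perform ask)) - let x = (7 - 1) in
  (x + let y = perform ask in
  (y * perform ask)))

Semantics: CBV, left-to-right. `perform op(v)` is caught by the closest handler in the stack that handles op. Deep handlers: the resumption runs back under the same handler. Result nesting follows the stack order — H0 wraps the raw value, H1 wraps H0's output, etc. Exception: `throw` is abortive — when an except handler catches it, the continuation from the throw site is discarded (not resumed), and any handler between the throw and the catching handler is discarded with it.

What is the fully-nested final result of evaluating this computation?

Step-by-step:
ask @ H0 ⇒ 7
ask @ H0 ⇒ 7
ask @ H0 ⇒ 7
H0 returns -68
H1 returns -68
= -68

Answer: -68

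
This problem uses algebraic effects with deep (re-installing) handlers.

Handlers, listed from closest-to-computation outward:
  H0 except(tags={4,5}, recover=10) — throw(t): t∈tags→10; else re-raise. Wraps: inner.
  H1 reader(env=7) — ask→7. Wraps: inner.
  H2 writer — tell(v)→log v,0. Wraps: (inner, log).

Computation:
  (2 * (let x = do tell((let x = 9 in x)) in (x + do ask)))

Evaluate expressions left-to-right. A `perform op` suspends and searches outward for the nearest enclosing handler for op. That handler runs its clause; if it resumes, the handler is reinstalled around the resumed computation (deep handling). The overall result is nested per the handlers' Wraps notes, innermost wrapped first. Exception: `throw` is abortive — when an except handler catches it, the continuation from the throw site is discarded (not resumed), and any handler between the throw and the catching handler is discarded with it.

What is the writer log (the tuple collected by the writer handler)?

Working:
tell(9) @ H2 ⇒ log+=9
ask @ H1 ⇒ 7
H0 returns 14
H1 returns 14
H2 returns (14, (9))
= (14, (9))

Answer: (9)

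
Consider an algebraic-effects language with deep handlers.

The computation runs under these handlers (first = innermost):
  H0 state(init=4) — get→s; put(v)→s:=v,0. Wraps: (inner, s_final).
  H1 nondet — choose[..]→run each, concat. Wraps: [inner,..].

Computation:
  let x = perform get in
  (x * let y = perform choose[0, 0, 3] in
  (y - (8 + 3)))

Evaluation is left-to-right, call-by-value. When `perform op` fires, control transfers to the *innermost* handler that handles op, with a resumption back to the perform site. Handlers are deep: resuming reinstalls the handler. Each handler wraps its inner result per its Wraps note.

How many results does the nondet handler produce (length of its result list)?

Answer: 3

Step-by-step:
get @ H0 ⇒ 4
choose[0, 0, 3] @ H1
  branch[0] choose=0:
    H0 returns (-44, 4)
    H1 returns [(-44, 4)]
  branch[1] choose=0:
    H0 returns (-44, 4)
    H1 returns [(-44, 4)]
  branch[2] choose=3:
    H0 returns (-32, 4)
    H1 returns [(-32, 4)]
= [(-44, 4), (-44, 4), (-32, 4)]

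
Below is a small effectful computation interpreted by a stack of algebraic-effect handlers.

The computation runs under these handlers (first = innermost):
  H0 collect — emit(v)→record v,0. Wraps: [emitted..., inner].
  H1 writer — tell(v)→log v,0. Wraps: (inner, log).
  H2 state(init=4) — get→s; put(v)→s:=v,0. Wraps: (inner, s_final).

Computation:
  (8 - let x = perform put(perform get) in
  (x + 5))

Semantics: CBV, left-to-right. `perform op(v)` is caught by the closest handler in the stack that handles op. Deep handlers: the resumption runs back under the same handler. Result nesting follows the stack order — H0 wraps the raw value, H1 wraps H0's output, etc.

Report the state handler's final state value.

Answer: 4

Evaluation trace:
get @ H2 ⇒ 4
put(4) @ H2 ⇒ s:=4
H0 returns [3]
H1 returns ([3], ())
H2 returns (([3], ()), 4)
= (([3], ()), 4)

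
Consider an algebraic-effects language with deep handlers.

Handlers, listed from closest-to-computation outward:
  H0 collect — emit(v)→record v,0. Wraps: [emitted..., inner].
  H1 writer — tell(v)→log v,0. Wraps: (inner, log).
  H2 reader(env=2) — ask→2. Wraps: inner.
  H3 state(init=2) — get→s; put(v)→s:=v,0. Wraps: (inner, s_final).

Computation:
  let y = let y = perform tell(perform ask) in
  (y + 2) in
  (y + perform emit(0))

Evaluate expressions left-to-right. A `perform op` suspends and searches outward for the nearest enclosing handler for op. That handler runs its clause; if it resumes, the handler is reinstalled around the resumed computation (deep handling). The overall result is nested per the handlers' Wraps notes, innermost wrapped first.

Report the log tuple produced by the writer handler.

Answer: (2)

Step-by-step:
ask @ H2 ⇒ 2
tell(2) @ H1 ⇒ log+=2
emit(0) @ H0 ⇒ out+=0
H0 returns [0, 2]
H1 returns ([0, 2], (2))
H2 returns ([0, 2], (2))
H3 returns (([0, 2], (2)), 2)
= (([0, 2], (2)), 2)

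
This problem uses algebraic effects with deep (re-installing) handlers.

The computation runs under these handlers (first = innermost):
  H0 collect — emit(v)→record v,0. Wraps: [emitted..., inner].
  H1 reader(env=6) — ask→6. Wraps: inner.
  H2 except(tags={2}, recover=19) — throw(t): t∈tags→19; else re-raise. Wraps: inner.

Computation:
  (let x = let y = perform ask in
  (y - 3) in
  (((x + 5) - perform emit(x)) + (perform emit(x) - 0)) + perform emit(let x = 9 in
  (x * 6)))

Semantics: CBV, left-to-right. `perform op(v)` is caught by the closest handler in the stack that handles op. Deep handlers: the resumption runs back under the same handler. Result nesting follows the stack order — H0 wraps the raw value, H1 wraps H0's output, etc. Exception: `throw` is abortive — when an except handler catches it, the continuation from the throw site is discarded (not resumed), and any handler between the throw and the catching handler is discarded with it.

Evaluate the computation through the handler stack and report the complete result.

Answer: [3, 3, 54, 8]

Step-by-step:
ask @ H1 ⇒ 6
emit(3) @ H0 ⇒ out+=3
emit(3) @ H0 ⇒ out+=3
emit(54) @ H0 ⇒ out+=54
H0 returns [3, 3, 54, 8]
H1 returns [3, 3, 54, 8]
H2 returns [3, 3, 54, 8]
= [3, 3, 54, 8]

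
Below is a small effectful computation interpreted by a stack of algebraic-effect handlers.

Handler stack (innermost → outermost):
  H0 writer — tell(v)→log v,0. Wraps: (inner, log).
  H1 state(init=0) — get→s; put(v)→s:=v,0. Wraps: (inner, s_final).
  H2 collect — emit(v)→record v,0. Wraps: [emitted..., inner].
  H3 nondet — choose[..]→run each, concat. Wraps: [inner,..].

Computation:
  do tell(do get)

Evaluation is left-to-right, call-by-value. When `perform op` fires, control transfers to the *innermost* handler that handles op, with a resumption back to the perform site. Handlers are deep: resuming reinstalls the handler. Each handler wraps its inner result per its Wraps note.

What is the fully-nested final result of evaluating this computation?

Answer: [[((0, (0)), 0)]]

Step-by-step:
get @ H1 ⇒ 0
tell(0) @ H0 ⇒ log+=0
H0 returns (0, (0))
H1 returns ((0, (0)), 0)
H2 returns [((0, (0)), 0)]
H3 returns [[((0, (0)), 0)]]
= [[((0, (0)), 0)]]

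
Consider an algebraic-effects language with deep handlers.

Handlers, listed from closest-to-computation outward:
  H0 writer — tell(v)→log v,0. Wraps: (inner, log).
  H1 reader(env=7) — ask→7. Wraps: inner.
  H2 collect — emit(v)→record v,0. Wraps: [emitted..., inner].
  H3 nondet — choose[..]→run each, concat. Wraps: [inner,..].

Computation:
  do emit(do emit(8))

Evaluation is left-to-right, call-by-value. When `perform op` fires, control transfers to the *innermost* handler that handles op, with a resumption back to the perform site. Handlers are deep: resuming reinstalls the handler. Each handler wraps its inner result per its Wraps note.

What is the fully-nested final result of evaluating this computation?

Step-by-step:
emit(8) @ H2 ⇒ out+=8
emit(0) @ H2 ⇒ out+=0
H0 returns (0, ())
H1 returns (0, ())
H2 returns [8, 0, (0, ())]
H3 returns [[8, 0, (0, ())]]
= [[8, 0, (0, ())]]

Answer: [[8, 0, (0, ())]]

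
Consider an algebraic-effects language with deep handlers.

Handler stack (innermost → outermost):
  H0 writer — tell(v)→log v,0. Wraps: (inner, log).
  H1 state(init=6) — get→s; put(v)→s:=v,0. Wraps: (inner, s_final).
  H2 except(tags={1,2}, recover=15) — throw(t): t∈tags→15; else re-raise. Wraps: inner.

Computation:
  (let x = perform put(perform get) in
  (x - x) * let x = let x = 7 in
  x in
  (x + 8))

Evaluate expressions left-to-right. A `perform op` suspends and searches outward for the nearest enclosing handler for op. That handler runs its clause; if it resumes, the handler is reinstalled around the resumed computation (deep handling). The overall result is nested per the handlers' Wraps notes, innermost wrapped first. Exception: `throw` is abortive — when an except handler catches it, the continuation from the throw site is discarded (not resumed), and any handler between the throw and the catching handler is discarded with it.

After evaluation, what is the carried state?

Answer: 6

Working:
get @ H1 ⇒ 6
put(6) @ H1 ⇒ s:=6
H0 returns (0, ())
H1 returns ((0, ()), 6)
H2 returns ((0, ()), 6)
= ((0, ()), 6)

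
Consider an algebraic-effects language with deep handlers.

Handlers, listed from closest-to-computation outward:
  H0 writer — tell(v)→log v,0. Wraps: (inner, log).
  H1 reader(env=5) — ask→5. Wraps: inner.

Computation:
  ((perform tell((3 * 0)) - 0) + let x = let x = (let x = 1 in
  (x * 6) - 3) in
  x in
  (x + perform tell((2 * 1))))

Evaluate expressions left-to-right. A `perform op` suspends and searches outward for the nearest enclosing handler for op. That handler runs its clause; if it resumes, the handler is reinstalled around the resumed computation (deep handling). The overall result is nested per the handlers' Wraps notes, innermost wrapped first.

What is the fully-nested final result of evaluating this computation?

Answer: (3, (0, 2))

Evaluation trace:
tell(0) @ H0 ⇒ log+=0
tell(2) @ H0 ⇒ log+=2
H0 returns (3, (0, 2))
H1 returns (3, (0, 2))
= (3, (0, 2))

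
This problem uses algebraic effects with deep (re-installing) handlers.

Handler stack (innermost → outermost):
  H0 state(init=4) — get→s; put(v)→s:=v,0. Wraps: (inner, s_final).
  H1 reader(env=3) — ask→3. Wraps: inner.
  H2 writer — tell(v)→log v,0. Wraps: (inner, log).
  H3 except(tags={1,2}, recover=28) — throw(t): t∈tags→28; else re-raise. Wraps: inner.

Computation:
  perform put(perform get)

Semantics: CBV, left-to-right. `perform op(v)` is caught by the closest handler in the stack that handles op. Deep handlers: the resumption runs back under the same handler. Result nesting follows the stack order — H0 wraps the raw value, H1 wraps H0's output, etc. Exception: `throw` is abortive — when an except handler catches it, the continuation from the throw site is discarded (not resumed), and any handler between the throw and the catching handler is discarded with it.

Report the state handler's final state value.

Step-by-step:
get @ H0 ⇒ 4
put(4) @ H0 ⇒ s:=4
H0 returns (0, 4)
H1 returns (0, 4)
H2 returns ((0, 4), ())
H3 returns ((0, 4), ())
= ((0, 4), ())

Answer: 4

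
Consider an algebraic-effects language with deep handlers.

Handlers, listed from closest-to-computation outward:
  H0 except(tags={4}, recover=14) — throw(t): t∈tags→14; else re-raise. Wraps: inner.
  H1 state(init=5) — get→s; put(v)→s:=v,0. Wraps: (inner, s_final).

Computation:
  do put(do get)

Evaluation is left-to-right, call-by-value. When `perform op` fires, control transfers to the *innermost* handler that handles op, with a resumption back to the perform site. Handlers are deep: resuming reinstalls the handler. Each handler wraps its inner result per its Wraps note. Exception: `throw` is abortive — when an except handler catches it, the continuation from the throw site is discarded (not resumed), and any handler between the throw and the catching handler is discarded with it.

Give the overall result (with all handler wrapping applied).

Answer: (0, 5)

Step-by-step:
get @ H1 ⇒ 5
put(5) @ H1 ⇒ s:=5
H0 returns 0
H1 returns (0, 5)
= (0, 5)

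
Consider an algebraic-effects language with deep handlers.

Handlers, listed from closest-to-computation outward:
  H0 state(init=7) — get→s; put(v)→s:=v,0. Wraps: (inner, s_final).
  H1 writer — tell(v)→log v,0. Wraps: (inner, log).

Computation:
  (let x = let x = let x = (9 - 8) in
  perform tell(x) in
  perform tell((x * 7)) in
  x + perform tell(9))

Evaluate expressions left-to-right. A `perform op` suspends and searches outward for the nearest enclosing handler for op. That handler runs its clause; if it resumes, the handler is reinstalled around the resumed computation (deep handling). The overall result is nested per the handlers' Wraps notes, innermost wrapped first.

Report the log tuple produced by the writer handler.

Answer: (1, 0, 9)

Working:
tell(1) @ H1 ⇒ log+=1
tell(0) @ H1 ⇒ log+=0
tell(9) @ H1 ⇒ log+=9
H0 returns (0, 7)
H1 returns ((0, 7), (1, 0, 9))
= ((0, 7), (1, 0, 9))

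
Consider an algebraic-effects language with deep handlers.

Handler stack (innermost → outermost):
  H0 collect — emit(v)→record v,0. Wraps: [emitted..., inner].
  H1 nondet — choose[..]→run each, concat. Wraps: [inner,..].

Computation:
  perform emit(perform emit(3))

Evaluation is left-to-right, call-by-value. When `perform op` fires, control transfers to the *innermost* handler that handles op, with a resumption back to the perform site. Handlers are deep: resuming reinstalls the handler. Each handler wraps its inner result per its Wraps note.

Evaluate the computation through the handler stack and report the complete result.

Answer: [[3, 0, 0]]

Working:
emit(3) @ H0 ⇒ out+=3
emit(0) @ H0 ⇒ out+=0
H0 returns [3, 0, 0]
H1 returns [[3, 0, 0]]
= [[3, 0, 0]]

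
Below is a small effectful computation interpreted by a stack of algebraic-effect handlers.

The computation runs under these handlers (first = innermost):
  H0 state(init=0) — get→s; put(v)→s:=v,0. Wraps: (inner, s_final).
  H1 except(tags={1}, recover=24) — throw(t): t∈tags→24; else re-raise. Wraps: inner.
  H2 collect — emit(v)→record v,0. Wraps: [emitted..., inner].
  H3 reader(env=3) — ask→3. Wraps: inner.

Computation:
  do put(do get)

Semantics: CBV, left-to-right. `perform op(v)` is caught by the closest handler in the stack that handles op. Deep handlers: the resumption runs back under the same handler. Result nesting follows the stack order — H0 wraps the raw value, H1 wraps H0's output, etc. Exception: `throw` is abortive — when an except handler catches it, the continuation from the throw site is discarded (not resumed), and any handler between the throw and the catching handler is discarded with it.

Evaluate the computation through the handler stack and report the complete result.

Working:
get @ H0 ⇒ 0
put(0) @ H0 ⇒ s:=0
H0 returns (0, 0)
H1 returns (0, 0)
H2 returns [(0, 0)]
H3 returns [(0, 0)]
= [(0, 0)]

Answer: [(0, 0)]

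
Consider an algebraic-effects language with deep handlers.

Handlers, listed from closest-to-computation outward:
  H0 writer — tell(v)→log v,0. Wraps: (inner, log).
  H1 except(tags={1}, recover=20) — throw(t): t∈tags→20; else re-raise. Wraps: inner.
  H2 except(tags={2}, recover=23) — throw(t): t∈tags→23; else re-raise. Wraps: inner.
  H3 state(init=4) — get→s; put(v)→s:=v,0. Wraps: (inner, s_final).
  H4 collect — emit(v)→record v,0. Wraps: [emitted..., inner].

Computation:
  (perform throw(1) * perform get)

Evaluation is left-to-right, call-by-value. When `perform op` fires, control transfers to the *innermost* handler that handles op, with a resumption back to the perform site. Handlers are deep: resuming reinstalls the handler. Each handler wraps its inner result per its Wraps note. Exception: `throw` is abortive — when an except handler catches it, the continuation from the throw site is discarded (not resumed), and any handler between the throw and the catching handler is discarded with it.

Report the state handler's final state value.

Answer: 4

Evaluation trace:
throw(1) @ H1 caught ⇒ 20
H2 returns 20
H3 returns (20, 4)
H4 returns [(20, 4)]
= [(20, 4)]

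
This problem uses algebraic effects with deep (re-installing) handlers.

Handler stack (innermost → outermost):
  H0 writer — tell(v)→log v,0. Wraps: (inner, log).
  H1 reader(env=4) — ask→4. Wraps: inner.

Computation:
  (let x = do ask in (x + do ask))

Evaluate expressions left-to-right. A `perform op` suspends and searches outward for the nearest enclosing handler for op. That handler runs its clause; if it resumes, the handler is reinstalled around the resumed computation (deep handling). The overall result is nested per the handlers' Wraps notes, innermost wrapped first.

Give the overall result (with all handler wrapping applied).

Step-by-step:
ask @ H1 ⇒ 4
ask @ H1 ⇒ 4
H0 returns (8, ())
H1 returns (8, ())
= (8, ())

Answer: (8, ())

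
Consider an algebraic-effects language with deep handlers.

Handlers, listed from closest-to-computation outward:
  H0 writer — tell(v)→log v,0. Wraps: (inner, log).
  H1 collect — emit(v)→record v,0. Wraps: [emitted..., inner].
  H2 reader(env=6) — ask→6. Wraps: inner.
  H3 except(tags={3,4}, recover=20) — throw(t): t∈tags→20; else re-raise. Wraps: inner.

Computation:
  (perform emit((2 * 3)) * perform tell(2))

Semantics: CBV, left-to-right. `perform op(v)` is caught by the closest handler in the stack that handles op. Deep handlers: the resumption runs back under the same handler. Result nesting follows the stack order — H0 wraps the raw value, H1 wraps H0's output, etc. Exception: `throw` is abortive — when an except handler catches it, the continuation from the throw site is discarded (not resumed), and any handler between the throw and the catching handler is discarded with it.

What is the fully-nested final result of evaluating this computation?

Answer: [6, (0, (2))]

Evaluation trace:
emit(6) @ H1 ⇒ out+=6
tell(2) @ H0 ⇒ log+=2
H0 returns (0, (2))
H1 returns [6, (0, (2))]
H2 returns [6, (0, (2))]
H3 returns [6, (0, (2))]
= [6, (0, (2))]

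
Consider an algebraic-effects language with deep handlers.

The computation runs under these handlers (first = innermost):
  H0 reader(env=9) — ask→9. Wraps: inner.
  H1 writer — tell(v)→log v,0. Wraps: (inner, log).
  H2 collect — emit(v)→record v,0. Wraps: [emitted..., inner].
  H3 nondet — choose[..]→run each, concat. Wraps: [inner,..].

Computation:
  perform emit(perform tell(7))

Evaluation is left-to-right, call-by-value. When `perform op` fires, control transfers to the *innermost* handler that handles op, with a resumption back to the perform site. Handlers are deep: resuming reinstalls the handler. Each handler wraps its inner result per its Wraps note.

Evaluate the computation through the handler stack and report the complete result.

Answer: [[0, (0, (7))]]

Step-by-step:
tell(7) @ H1 ⇒ log+=7
emit(0) @ H2 ⇒ out+=0
H0 returns 0
H1 returns (0, (7))
H2 returns [0, (0, (7))]
H3 returns [[0, (0, (7))]]
= [[0, (0, (7))]]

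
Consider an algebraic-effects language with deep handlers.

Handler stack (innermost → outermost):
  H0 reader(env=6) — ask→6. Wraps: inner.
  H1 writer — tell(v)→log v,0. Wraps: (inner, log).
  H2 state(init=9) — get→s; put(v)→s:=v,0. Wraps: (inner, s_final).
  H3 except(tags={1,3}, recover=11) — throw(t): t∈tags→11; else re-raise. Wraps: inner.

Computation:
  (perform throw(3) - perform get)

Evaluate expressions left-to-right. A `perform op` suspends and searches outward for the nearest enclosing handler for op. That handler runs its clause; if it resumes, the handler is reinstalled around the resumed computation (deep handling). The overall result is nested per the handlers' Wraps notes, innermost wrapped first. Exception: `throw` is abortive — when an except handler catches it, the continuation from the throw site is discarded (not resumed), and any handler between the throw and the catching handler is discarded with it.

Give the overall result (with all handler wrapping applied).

Working:
throw(3) @ H3 caught ⇒ 11
= 11

Answer: 11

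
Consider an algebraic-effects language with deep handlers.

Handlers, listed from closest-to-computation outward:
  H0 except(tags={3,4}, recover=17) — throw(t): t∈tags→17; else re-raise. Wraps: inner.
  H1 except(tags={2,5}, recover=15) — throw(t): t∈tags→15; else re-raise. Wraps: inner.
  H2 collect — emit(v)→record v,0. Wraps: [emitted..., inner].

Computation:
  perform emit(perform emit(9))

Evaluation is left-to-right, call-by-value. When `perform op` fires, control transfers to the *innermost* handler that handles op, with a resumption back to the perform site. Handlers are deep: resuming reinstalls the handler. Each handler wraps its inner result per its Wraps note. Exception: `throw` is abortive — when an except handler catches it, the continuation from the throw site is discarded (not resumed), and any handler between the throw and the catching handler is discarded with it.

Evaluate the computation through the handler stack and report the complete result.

Answer: [9, 0, 0]

Step-by-step:
emit(9) @ H2 ⇒ out+=9
emit(0) @ H2 ⇒ out+=0
H0 returns 0
H1 returns 0
H2 returns [9, 0, 0]
= [9, 0, 0]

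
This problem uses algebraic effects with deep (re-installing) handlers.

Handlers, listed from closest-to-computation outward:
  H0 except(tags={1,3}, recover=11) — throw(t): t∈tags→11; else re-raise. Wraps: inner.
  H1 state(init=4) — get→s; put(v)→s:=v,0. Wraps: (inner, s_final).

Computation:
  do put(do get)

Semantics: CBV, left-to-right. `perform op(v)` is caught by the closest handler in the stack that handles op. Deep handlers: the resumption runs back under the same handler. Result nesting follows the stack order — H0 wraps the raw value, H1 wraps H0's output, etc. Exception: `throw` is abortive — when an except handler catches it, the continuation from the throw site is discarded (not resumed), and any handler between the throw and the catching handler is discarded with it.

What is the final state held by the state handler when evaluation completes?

Working:
get @ H1 ⇒ 4
put(4) @ H1 ⇒ s:=4
H0 returns 0
H1 returns (0, 4)
= (0, 4)

Answer: 4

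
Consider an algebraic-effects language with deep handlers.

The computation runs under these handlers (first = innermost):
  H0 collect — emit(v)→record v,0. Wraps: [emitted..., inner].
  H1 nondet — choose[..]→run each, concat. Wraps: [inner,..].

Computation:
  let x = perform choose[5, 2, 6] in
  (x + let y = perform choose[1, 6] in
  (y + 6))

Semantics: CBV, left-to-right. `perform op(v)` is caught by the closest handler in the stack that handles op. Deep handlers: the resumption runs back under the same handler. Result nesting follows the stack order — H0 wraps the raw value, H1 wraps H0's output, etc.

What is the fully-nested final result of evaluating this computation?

Answer: [[12], [17], [9], [14], [13], [18]]

Working:
choose[5, 2, 6] @ H1
  branch[0] choose=5:
    choose[1, 6] @ H1
      branch[0] choose=1:
        H0 returns [12]
        H1 returns [[12]]
      branch[1] choose=6:
        H0 returns [17]
        H1 returns [[17]]
  branch[1] choose=2:
    choose[1, 6] @ H1
      branch[0] choose=1:
        H0 returns [9]
        H1 returns [[9]]
      branch[1] choose=6:
        H0 returns [14]
        H1 returns [[14]]
  branch[2] choose=6:
    choose[1, 6] @ H1
      branch[0] choose=1:
        H0 returns [13]
        H1 returns [[13]]
      branch[1] choose=6:
        H0 returns [18]
        H1 returns [[18]]
= [[12], [17], [9], [14], [13], [18]]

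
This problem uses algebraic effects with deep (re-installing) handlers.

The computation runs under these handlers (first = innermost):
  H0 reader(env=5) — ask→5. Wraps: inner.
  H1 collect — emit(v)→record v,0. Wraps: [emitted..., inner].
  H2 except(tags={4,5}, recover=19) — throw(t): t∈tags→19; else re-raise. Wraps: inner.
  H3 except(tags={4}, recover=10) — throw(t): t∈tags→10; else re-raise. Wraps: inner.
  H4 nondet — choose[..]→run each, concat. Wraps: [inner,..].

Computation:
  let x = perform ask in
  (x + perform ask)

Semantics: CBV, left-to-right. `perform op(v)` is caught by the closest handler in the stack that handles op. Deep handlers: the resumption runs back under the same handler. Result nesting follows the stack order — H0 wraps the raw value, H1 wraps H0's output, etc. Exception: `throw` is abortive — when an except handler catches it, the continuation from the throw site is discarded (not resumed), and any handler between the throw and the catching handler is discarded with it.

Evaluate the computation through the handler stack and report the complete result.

Answer: [[10]]

Working:
ask @ H0 ⇒ 5
ask @ H0 ⇒ 5
H0 returns 10
H1 returns [10]
H2 returns [10]
H3 returns [10]
H4 returns [[10]]
= [[10]]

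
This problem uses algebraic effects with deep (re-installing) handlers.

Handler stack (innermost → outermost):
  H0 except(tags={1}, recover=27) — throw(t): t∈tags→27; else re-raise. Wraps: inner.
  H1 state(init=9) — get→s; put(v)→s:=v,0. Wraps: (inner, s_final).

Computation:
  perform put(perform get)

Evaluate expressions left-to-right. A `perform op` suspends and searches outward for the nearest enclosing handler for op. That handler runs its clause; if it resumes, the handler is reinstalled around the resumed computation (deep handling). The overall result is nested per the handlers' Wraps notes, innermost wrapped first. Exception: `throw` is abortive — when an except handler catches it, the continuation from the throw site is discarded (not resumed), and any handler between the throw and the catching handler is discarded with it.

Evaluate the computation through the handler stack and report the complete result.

Answer: (0, 9)

Evaluation trace:
get @ H1 ⇒ 9
put(9) @ H1 ⇒ s:=9
H0 returns 0
H1 returns (0, 9)
= (0, 9)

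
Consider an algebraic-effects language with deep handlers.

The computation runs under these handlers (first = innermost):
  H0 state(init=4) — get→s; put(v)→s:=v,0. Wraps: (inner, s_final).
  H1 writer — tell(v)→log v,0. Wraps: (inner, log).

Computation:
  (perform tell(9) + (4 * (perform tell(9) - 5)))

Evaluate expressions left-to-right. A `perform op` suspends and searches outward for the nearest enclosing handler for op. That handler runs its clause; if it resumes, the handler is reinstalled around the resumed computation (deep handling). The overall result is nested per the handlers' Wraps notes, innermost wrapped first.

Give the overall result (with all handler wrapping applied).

Answer: ((-20, 4), (9, 9))

Working:
tell(9) @ H1 ⇒ log+=9
tell(9) @ H1 ⇒ log+=9
H0 returns (-20, 4)
H1 returns ((-20, 4), (9, 9))
= ((-20, 4), (9, 9))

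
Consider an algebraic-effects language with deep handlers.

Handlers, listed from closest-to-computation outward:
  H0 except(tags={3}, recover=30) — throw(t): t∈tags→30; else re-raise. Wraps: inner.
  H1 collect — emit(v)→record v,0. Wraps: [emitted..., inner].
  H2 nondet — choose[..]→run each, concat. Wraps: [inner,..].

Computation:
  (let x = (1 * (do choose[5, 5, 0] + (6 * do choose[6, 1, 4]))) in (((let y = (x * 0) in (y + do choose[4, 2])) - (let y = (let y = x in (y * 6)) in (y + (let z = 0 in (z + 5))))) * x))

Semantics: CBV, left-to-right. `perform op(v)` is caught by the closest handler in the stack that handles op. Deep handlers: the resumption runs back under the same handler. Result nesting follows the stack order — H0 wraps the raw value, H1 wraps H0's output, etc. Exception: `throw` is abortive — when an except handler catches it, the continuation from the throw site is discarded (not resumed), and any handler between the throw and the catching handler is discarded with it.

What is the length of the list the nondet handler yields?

Evaluation trace:
choose[5, 5, 0] @ H2
  branch[0] choose=5:
    choose[6, 1, 4] @ H2
      branch[0] choose=6:
        choose[4, 2] @ H2
          branch[0] choose=4:
            H0 returns -10127
            H1 returns [-10127]
            H2 returns [[-10127]]
          branch[1] choose=2:
            H0 returns -10209
            H1 returns [-10209]
            H2 returns [[-10209]]
      branch[1] choose=1:
        choose[4, 2] @ H2
          branch[0] choose=4:
            H0 returns -737
            H1 returns [-737]
            H2 returns [[-737]]
          branch[1] choose=2:
            H0 returns -759
            H1 returns [-759]
            H2 returns [[-759]]
      branch[2] choose=4:
        choose[4, 2] @ H2
          branch[0] choose=4:
            H0 returns -5075
            H1 returns [-5075]
            H2 returns [[-5075]]
          branch[1] choose=2:
            H0 returns -5133
            H1 returns [-5133]
            H2 returns [[-5133]]
  branch[1] choose=5:
    choose[6, 1, 4] @ H2
      branch[0] choose=6:
        choose[4, 2] @ H2
          branch[0] choose=4:
            H0 returns -10127
            H1 returns [-10127]
            H2 returns [[-10127]]
          branch[1] choose=2:
            H0 returns -10209
            H1 returns [-10209]
            H2 returns [[-10209]]
      branch[1] choose=1:
        choose[4, 2] @ H2
          branch[0] choose=4:
            H0 returns -737
            H1 returns [-737]
            H2 returns [[-737]]
          branch[1] choose=2:
            H0 returns -759
            H1 returns [-759]
            H2 returns [[-759]]
      branch[2] choose=4:
        choose[4, 2] @ H2
          branch[0] choose=4:
            H0 returns -5075
            H1 returns [-5075]
            H2 returns [[-5075]]
          branch[1] choose=2:
            H0 returns -5133
            H1 returns [-5133]
            H2 returns [[-5133]]
  branch[2] choose=0:
    choose[6, 1, 4] @ H2
      branch[0] choose=6:
        choose[4, 2] @ H2
          branch[0] choose=4:
            H0 returns -7812
            H1 returns [-7812]
            H2 returns [[-7812]]
          branch[1] choose=2:
            H0 returns -7884
            H1 returns [-7884]
            H2 returns [[-7884]]
      branch[1] choose=1:
        choose[4, 2] @ H2
          branch[0] choose=4:
            H0 returns -222
            H1 returns [-222]
            H2 returns [[-222]]
          branch[1] choose=2:
            H0 returns -234
            H1 returns [-234]
            H2 returns [[-234]]
      branch[2] choose=4:
        choose[4, 2] @ H2
          branch[0] choose=4:
            H0 returns -3480
            H1 returns [-3480]
            H2 returns [[-3480]]
          branch[1] choose=2:
            H0 returns -3528
            H1 returns [-3528]
            H2 returns [[-3528]]
= [[-10127], [-10209], [-737], [-759], [-5075], [-5133], [-10127], [-10209], [-737], [-759], [-5075], [-5133], [-7812], [-7884], [-222], [-234], [-3480], [-3528]]

Answer: 18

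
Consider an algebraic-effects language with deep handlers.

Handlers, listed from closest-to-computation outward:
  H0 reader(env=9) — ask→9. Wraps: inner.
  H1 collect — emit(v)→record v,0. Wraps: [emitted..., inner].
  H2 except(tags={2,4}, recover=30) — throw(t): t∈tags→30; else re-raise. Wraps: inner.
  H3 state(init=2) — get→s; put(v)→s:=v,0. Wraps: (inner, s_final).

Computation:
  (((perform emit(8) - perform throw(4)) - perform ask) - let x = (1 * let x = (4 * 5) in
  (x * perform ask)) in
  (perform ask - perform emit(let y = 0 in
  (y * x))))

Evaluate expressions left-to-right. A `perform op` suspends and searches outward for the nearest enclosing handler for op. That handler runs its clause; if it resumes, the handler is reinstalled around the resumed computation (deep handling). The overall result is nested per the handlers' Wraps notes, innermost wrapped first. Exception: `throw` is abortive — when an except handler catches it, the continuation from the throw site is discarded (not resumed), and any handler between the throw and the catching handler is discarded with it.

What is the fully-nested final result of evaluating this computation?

Answer: (30, 2)

Step-by-step:
emit(8) @ H1 ⇒ out+=8
throw(4) @ H2 caught ⇒ 30
H3 returns (30, 2)
= (30, 2)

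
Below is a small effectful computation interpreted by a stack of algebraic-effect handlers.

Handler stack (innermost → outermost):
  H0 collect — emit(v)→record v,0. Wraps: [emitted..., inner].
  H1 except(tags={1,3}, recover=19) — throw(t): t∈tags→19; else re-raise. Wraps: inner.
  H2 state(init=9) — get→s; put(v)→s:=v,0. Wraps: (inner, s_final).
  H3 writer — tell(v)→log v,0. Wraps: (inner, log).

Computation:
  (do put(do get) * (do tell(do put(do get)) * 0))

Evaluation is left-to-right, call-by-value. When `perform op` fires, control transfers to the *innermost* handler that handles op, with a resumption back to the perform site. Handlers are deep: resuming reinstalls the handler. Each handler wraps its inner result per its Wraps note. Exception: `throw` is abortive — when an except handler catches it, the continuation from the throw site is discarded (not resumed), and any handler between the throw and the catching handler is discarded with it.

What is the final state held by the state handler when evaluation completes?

Answer: 9

Working:
get @ H2 ⇒ 9
put(9) @ H2 ⇒ s:=9
get @ H2 ⇒ 9
put(9) @ H2 ⇒ s:=9
tell(0) @ H3 ⇒ log+=0
H0 returns [0]
H1 returns [0]
H2 returns ([0], 9)
H3 returns (([0], 9), (0))
= (([0], 9), (0))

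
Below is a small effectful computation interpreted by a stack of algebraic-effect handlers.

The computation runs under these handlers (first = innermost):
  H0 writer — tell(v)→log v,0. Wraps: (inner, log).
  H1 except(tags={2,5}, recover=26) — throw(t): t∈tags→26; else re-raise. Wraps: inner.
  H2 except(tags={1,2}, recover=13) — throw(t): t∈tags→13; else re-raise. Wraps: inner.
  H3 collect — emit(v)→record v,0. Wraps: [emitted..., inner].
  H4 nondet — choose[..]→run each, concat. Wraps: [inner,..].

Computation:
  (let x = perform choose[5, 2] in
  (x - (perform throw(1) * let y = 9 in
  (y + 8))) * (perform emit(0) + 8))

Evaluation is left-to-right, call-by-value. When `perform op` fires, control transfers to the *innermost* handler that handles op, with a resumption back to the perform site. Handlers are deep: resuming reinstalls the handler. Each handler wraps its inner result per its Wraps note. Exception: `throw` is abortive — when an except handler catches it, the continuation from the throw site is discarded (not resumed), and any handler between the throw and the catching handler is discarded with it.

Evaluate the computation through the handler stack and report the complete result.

Evaluation trace:
choose[5, 2] @ H4
  branch[0] choose=5:
    throw(1) @ H1 re-raised
    throw(1) @ H2 caught ⇒ 13
    H3 returns [13]
    H4 returns [[13]]
  branch[1] choose=2:
    throw(1) @ H1 re-raised
    throw(1) @ H2 caught ⇒ 13
    H3 returns [13]
    H4 returns [[13]]
= [[13], [13]]

Answer: [[13], [13]]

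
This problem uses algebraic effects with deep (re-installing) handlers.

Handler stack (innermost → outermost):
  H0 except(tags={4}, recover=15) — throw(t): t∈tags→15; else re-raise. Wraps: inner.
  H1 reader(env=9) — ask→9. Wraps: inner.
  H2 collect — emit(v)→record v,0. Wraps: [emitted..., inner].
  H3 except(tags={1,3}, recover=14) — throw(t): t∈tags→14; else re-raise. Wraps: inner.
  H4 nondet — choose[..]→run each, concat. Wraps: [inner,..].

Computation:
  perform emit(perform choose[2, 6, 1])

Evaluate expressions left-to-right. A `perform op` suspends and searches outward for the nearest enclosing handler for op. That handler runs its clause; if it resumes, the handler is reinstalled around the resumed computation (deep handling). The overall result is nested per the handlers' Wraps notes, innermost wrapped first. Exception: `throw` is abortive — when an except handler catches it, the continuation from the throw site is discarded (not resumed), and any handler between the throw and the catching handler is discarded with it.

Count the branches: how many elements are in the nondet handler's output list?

Evaluation trace:
choose[2, 6, 1] @ H4
  branch[0] choose=2:
    emit(2) @ H2 ⇒ out+=2
    H0 returns 0
    H1 returns 0
    H2 returns [2, 0]
    H3 returns [2, 0]
    H4 returns [[2, 0]]
  branch[1] choose=6:
    emit(6) @ H2 ⇒ out+=6
    H0 returns 0
    H1 returns 0
    H2 returns [6, 0]
    H3 returns [6, 0]
    H4 returns [[6, 0]]
  branch[2] choose=1:
    emit(1) @ H2 ⇒ out+=1
    H0 returns 0
    H1 returns 0
    H2 returns [1, 0]
    H3 returns [1, 0]
    H4 returns [[1, 0]]
= [[2, 0], [6, 0], [1, 0]]

Answer: 3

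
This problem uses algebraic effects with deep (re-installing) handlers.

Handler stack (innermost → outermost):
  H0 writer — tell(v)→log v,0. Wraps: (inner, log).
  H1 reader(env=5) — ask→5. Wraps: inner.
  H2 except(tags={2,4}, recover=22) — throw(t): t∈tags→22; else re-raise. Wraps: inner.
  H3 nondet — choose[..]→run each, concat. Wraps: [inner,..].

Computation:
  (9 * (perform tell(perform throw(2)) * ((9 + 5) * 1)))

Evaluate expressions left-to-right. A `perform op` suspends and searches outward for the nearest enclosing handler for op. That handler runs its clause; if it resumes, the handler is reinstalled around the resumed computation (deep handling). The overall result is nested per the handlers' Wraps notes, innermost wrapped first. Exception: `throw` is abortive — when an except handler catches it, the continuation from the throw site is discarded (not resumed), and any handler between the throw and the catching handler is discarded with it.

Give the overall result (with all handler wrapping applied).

Answer: [22]

Evaluation trace:
throw(2) @ H2 caught ⇒ 22
H3 returns [22]
= [22]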